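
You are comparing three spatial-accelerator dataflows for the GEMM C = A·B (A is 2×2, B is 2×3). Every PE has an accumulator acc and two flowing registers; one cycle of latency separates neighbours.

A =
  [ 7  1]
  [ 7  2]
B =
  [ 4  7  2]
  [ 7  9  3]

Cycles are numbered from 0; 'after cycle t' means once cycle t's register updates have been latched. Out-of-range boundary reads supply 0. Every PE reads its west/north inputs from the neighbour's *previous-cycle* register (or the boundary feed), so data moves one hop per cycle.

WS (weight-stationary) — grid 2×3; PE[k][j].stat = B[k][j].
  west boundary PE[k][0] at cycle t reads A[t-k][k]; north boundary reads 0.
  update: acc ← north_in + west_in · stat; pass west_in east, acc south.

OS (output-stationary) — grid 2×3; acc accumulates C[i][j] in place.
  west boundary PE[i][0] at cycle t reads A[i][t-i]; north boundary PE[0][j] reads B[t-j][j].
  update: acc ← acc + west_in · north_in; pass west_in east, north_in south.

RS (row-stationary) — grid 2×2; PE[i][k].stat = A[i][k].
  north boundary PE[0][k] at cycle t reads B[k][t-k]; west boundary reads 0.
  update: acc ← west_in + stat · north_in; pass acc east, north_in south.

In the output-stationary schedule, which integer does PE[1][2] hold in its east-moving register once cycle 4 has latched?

register = 2

OS (2×3). Following PE[1][2] plus its west/north inputs:
  [0] (0,2) acc=0 (h:0 v:0)
  [0] (1,1) acc=0 (h:0 v:0)
  [0] (1,2) acc=0 (h:0 v:0)
  [1] (0,2) acc=0 (h:0 v:0)
  [1] (1,1) acc=0 (h:0 v:0)
  [1] (1,2) acc=0 (h:0 v:0)
  [2] (0,2) acc=14 (h:7 v:2)
  [2] (1,1) acc=49 (h:7 v:7)
  [2] (1,2) acc=0 (h:0 v:0)
  [3] (0,2) acc=17 (h:1 v:3)
  [3] (1,1) acc=67 (h:2 v:9)
  [3] (1,2) acc=14 (h:7 v:2)
  [4] (0,2) acc=17 (h:0 v:0)
  [4] (1,1) acc=67 (h:0 v:0)
  [4] (1,2) acc=20 (h:2 v:3)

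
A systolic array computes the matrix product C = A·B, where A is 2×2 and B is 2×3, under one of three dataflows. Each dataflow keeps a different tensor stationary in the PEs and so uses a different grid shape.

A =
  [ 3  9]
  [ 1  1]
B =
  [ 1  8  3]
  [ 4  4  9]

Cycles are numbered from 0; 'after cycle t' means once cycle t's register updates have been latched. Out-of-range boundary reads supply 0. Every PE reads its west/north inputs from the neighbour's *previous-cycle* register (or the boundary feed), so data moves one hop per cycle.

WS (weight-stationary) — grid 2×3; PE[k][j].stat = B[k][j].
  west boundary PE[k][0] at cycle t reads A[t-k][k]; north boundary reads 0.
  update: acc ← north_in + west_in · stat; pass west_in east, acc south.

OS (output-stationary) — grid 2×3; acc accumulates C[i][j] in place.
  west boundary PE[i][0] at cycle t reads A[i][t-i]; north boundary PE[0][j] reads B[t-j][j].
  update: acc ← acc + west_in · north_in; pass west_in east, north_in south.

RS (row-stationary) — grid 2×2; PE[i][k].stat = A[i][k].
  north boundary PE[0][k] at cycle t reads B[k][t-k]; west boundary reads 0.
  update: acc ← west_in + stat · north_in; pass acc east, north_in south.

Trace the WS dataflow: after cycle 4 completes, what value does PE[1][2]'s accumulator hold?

PE[1][2].acc = 12

WS (2×3). Following PE[1][2] plus its west/north inputs:
  [0] (0,2) acc=0 (h:0 v:0)
  [0] (1,1) acc=0 (h:0 v:0)
  [0] (1,2) acc=0 (h:0 v:0)
  [1] (0,2) acc=0 (h:0 v:0)
  [1] (1,1) acc=0 (h:0 v:0)
  [1] (1,2) acc=0 (h:0 v:0)
  [2] (0,2) acc=9 (h:3 v:9)
  [2] (1,1) acc=60 (h:9 v:60)
  [2] (1,2) acc=0 (h:0 v:0)
  [3] (0,2) acc=3 (h:1 v:3)
  [3] (1,1) acc=12 (h:1 v:12)
  [3] (1,2) acc=90 (h:9 v:90)
  [4] (0,2) acc=0 (h:0 v:0)
  [4] (1,1) acc=0 (h:0 v:0)
  [4] (1,2) acc=12 (h:1 v:12)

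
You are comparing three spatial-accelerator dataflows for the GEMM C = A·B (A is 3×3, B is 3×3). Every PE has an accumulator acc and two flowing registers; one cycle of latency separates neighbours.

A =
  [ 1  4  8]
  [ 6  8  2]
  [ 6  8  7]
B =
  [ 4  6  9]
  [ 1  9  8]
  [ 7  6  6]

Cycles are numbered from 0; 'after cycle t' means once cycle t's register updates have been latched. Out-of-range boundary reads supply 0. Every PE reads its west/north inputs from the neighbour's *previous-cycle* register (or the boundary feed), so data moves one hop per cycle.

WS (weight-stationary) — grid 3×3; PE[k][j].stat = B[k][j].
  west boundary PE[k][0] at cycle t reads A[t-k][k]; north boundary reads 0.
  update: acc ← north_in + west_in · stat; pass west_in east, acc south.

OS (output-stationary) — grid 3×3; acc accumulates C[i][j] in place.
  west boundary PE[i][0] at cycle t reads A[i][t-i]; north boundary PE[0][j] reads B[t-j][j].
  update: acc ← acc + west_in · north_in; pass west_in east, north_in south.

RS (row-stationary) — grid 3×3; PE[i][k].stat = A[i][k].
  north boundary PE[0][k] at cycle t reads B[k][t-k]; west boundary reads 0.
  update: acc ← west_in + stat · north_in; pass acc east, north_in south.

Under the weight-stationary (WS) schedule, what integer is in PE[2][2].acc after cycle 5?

WS (3×3). Following PE[2][2] plus its west/north inputs:
  @0  [1,2]  acc 0  |  →0  ↓0
  @0  [2,1]  acc 0  |  →0  ↓0
  @0  [2,2]  acc 0  |  →0  ↓0
  @1  [1,2]  acc 0  |  →0  ↓0
  @1  [2,1]  acc 0  |  →0  ↓0
  @1  [2,2]  acc 0  |  →0  ↓0
  @2  [1,2]  acc 0  |  →0  ↓0
  @2  [2,1]  acc 0  |  →0  ↓0
  @2  [2,2]  acc 0  |  →0  ↓0
  @3  [1,2]  acc 41  |  →4  ↓41
  @3  [2,1]  acc 90  |  →8  ↓90
  @3  [2,2]  acc 0  |  →0  ↓0
  @4  [1,2]  acc 118  |  →8  ↓118
  @4  [2,1]  acc 120  |  →2  ↓120
  @4  [2,2]  acc 89  |  →8  ↓89
  @5  [1,2]  acc 118  |  →8  ↓118
  @5  [2,1]  acc 150  |  →7  ↓150
  @5  [2,2]  acc 130  |  →2  ↓130

PE[2][2].acc = 130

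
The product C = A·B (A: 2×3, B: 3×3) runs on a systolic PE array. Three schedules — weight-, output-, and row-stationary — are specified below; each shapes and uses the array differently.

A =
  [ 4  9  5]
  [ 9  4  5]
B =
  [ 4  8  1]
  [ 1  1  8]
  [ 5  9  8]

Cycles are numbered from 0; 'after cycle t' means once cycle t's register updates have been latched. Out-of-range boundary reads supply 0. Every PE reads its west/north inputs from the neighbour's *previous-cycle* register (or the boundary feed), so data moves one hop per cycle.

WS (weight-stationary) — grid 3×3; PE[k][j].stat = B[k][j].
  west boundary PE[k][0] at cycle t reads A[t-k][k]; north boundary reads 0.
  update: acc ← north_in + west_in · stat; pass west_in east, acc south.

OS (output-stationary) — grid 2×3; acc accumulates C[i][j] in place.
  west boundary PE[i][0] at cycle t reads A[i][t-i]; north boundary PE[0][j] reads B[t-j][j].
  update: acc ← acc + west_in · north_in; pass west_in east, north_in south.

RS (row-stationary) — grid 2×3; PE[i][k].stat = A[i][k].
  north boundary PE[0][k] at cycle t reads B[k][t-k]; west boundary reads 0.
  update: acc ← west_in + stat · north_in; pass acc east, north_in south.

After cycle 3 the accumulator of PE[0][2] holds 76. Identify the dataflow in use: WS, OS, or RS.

dataflow = OS

Under WS (3×3), PE[0][2]:
  c0 r0c2: 0 / 0 / 0
  c1 r0c2: 0 / 0 / 0
  c2 r0c2: 4 / 4 / 4
  c3 r0c2: 9 / 9 / 9
Under OS (2×3), PE[0][2]:
  c0 r0c2: 0 / 0 / 0
  c1 r0c2: 0 / 0 / 0
  c2 r0c2: 4 / 4 / 1
  c3 r0c2: 76 / 9 / 8
Under RS (2×3), PE[0][2]:
  c0 r0c2: 0 / 0 / 0
  c1 r0c2: 0 / 0 / 0
  c2 r0c2: 50 / 50 / 5
  c3 r0c2: 86 / 86 / 9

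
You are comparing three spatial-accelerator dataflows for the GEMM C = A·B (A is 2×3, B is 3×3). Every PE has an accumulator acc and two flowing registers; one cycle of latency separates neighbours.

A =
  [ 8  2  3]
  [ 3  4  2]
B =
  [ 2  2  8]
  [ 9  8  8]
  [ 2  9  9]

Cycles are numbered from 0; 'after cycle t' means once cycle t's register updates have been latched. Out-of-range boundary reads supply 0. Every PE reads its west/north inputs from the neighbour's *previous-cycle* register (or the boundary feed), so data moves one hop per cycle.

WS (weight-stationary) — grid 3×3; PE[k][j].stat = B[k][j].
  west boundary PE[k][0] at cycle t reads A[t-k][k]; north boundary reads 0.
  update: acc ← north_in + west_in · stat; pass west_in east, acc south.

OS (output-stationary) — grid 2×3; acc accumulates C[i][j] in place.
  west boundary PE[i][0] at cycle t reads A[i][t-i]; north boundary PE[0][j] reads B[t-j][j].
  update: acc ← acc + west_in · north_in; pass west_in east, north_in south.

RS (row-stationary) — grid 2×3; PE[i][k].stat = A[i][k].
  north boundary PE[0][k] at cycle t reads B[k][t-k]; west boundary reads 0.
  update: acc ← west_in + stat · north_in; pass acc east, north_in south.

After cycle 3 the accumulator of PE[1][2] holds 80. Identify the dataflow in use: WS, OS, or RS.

Under WS (3×3), PE[1][2]:
  step 0 · PE1,2: acc=0; fwd→0 fwd↓0
  step 1 · PE1,2: acc=0; fwd→0 fwd↓0
  step 2 · PE1,2: acc=0; fwd→0 fwd↓0
  step 3 · PE1,2: acc=80; fwd→2 fwd↓80
Under OS (2×3), PE[1][2]:
  step 0 · PE1,2: acc=0; fwd→0 fwd↓0
  step 1 · PE1,2: acc=0; fwd→0 fwd↓0
  step 2 · PE1,2: acc=0; fwd→0 fwd↓0
  step 3 · PE1,2: acc=24; fwd→3 fwd↓8
Under RS (2×3), PE[1][2]:
  step 0 · PE1,2: acc=0; fwd→0 fwd↓0
  step 1 · PE1,2: acc=0; fwd→0 fwd↓0
  step 2 · PE1,2: acc=0; fwd→0 fwd↓0
  step 3 · PE1,2: acc=46; fwd→46 fwd↓2

dataflow = WS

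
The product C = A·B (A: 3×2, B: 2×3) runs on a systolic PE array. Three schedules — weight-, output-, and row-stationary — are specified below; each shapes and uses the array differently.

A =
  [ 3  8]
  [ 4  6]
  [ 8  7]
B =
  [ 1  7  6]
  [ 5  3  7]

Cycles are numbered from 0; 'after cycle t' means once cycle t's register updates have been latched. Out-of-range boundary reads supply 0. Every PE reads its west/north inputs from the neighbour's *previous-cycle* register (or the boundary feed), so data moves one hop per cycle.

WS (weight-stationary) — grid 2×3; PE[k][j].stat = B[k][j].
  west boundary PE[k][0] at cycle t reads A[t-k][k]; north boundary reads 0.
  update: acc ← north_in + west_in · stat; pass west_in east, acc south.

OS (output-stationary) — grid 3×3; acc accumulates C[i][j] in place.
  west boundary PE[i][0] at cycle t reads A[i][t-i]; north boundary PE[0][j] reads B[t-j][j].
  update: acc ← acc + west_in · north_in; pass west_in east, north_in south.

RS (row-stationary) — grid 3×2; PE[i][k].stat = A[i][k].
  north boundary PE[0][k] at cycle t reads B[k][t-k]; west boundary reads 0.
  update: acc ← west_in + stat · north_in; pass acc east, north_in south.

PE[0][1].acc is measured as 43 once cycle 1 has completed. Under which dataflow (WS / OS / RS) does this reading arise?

WS (2×3 grid), PE[0][1]:
  after 0 — PE[0][1] acc=0, pass-E 0, pass-S 0
  after 1 — PE[0][1] acc=21, pass-E 3, pass-S 21
OS (3×3 grid), PE[0][1]:
  after 0 — PE[0][1] acc=0, pass-E 0, pass-S 0
  after 1 — PE[0][1] acc=21, pass-E 3, pass-S 7
RS (3×2 grid), PE[0][1]:
  after 0 — PE[0][1] acc=0, pass-E 0, pass-S 0
  after 1 — PE[0][1] acc=43, pass-E 43, pass-S 5

dataflow = RS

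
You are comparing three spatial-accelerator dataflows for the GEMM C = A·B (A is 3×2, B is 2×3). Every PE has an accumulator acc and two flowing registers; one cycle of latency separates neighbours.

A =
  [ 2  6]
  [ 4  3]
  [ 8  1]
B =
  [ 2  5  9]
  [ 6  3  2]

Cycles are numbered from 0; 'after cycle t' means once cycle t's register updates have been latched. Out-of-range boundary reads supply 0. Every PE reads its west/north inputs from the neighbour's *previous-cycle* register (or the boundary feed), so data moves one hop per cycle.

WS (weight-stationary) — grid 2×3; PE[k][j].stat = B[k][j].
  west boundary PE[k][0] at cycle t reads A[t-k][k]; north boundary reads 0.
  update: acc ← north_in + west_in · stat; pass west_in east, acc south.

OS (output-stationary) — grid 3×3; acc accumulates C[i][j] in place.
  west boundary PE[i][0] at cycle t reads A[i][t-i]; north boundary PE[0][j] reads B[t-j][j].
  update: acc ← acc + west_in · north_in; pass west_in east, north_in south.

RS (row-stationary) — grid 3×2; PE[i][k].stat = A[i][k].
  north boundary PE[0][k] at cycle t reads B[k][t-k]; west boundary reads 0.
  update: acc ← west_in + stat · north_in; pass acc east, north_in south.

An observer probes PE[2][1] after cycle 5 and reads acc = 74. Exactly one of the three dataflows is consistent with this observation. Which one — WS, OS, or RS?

dataflow = RS

— WS: 2×3 array has no PE[2][1].
Under OS (3×3), PE[2][1]:
  after 0 — PE[2][1] acc=0, pass-E 0, pass-S 0
  after 1 — PE[2][1] acc=0, pass-E 0, pass-S 0
  after 2 — PE[2][1] acc=0, pass-E 0, pass-S 0
  after 3 — PE[2][1] acc=40, pass-E 8, pass-S 5
  after 4 — PE[2][1] acc=43, pass-E 1, pass-S 3
  after 5 — PE[2][1] acc=43, pass-E 0, pass-S 0
Under RS (3×2), PE[2][1]:
  after 0 — PE[2][1] acc=0, pass-E 0, pass-S 0
  after 1 — PE[2][1] acc=0, pass-E 0, pass-S 0
  after 2 — PE[2][1] acc=0, pass-E 0, pass-S 0
  after 3 — PE[2][1] acc=22, pass-E 22, pass-S 6
  after 4 — PE[2][1] acc=43, pass-E 43, pass-S 3
  after 5 — PE[2][1] acc=74, pass-E 74, pass-S 2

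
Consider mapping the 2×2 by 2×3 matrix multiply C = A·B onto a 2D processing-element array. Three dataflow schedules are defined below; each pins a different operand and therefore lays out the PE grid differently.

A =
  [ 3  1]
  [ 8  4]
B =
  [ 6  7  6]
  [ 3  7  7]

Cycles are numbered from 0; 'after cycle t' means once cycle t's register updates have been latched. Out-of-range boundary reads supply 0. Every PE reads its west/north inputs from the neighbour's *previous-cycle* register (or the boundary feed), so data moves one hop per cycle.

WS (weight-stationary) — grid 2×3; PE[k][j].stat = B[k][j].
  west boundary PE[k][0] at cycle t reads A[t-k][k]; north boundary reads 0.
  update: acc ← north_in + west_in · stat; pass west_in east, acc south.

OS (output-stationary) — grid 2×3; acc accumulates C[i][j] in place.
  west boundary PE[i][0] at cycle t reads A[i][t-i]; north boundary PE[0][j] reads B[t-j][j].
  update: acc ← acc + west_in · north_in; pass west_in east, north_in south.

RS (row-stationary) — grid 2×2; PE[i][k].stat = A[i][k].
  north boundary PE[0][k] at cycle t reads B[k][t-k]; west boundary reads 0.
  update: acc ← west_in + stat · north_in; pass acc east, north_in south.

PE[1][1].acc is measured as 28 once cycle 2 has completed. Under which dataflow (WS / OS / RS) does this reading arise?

dataflow = WS

— WS: 2×3; PE[1][1] trace:
  t=0 PE[1][1]: acc=0 h=0 v=0
  t=1 PE[1][1]: acc=0 h=0 v=0
  t=2 PE[1][1]: acc=28 h=1 v=28
— OS: 2×3; PE[1][1] trace:
  t=0 PE[1][1]: acc=0 h=0 v=0
  t=1 PE[1][1]: acc=0 h=0 v=0
  t=2 PE[1][1]: acc=56 h=8 v=7
— RS: 2×2; PE[1][1] trace:
  t=0 PE[1][1]: acc=0 h=0 v=0
  t=1 PE[1][1]: acc=0 h=0 v=0
  t=2 PE[1][1]: acc=60 h=60 v=3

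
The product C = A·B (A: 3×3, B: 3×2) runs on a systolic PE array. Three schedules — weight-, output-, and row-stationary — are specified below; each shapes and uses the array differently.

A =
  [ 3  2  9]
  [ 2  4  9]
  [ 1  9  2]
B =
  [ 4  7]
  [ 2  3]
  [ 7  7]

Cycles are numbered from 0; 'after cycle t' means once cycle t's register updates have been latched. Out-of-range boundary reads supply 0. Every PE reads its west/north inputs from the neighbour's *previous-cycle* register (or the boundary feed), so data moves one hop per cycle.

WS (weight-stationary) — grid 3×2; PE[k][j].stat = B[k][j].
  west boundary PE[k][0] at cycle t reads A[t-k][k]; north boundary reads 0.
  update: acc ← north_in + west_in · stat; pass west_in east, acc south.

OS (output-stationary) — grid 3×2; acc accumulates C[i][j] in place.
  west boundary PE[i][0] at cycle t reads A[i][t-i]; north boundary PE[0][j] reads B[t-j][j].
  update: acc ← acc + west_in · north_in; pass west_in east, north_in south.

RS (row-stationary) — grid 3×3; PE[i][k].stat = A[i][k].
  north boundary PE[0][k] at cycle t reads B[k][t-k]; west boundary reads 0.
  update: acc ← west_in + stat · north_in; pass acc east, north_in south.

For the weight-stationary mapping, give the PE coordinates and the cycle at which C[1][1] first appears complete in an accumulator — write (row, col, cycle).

(row, col, cycle) = (2, 1, 4)

Under WS, C[1][1] lands at PE[2][1]:
  0: (2,1).acc=0  regs=<0,0>
  1: (2,1).acc=0  regs=<0,0>
  2: (2,1).acc=0  regs=<0,0>
  3: (2,1).acc=90  regs=<9,90>
  4: (2,1).acc=89  regs=<9,89>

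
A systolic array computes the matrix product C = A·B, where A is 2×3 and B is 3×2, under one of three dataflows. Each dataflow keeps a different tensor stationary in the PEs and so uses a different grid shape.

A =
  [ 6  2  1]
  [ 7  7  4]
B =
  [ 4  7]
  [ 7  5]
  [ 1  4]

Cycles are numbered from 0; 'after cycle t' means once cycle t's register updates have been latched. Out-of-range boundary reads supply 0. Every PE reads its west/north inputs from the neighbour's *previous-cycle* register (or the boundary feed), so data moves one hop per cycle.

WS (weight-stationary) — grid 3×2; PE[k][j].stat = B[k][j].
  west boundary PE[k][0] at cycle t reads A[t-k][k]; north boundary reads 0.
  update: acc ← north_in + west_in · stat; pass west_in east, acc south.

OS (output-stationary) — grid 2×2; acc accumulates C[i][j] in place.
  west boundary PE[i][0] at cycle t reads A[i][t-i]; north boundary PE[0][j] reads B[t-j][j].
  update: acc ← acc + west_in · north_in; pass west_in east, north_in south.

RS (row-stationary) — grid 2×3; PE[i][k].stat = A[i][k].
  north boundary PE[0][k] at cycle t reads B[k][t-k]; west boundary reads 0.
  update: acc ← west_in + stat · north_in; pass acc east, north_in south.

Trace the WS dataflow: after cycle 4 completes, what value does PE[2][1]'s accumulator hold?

WS 3×2: PE[2][1] cycle-by-cycle (with neighbour feeds):
  step 0 · PE1,1: acc=0; fwd→0 fwd↓0
  step 0 · PE2,0: acc=0; fwd→0 fwd↓0
  step 0 · PE2,1: acc=0; fwd→0 fwd↓0
  step 1 · PE1,1: acc=0; fwd→0 fwd↓0
  step 1 · PE2,0: acc=0; fwd→0 fwd↓0
  step 1 · PE2,1: acc=0; fwd→0 fwd↓0
  step 2 · PE1,1: acc=52; fwd→2 fwd↓52
  step 2 · PE2,0: acc=39; fwd→1 fwd↓39
  step 2 · PE2,1: acc=0; fwd→0 fwd↓0
  step 3 · PE1,1: acc=84; fwd→7 fwd↓84
  step 3 · PE2,0: acc=81; fwd→4 fwd↓81
  step 3 · PE2,1: acc=56; fwd→1 fwd↓56
  step 4 · PE1,1: acc=0; fwd→0 fwd↓0
  step 4 · PE2,0: acc=0; fwd→0 fwd↓0
  step 4 · PE2,1: acc=100; fwd→4 fwd↓100

PE[2][1].acc = 100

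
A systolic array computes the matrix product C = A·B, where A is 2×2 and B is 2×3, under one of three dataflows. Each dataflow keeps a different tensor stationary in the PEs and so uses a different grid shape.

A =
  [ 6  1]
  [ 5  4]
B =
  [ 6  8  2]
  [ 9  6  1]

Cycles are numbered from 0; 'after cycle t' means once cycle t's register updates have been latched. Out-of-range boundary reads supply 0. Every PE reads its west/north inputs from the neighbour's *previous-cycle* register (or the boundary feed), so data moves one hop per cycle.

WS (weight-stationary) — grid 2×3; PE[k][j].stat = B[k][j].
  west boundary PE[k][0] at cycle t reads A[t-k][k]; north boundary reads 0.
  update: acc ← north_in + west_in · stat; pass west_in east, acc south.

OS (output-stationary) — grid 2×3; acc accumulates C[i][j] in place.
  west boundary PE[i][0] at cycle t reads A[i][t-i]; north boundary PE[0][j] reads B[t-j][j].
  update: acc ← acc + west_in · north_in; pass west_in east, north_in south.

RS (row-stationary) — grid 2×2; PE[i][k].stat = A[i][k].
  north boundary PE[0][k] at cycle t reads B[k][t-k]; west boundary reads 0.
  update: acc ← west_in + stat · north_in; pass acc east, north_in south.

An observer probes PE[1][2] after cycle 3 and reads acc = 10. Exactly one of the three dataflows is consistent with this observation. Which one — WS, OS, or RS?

dataflow = OS

WS (2×3 grid), PE[1][2]:
  step 0 · PE1,2: acc=0; fwd→0 fwd↓0
  step 1 · PE1,2: acc=0; fwd→0 fwd↓0
  step 2 · PE1,2: acc=0; fwd→0 fwd↓0
  step 3 · PE1,2: acc=13; fwd→1 fwd↓13
OS (2×3 grid), PE[1][2]:
  step 0 · PE1,2: acc=0; fwd→0 fwd↓0
  step 1 · PE1,2: acc=0; fwd→0 fwd↓0
  step 2 · PE1,2: acc=0; fwd→0 fwd↓0
  step 3 · PE1,2: acc=10; fwd→5 fwd↓2
RS: PE[1][2] is outside its 2×2 grid.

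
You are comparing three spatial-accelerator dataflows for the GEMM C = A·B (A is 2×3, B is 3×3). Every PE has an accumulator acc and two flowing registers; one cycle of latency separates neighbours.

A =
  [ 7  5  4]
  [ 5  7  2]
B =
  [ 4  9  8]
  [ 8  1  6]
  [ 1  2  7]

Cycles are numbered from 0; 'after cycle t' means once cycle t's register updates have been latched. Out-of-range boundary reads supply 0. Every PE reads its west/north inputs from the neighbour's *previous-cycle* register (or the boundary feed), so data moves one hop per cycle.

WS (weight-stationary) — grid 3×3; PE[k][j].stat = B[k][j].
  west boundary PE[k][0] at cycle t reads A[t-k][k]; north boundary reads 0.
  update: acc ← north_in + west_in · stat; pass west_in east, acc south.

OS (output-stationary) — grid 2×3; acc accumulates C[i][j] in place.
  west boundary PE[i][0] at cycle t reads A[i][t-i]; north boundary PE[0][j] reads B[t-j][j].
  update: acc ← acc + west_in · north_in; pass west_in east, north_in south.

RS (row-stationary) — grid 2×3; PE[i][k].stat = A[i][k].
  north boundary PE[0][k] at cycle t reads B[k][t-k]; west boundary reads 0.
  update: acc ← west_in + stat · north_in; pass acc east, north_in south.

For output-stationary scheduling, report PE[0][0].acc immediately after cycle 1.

OS (2×3). Following PE[0][0] plus its west/north inputs:
  @0  [0,0]  acc 28  |  →7  ↓4
  @1  [0,0]  acc 68  |  →5  ↓8

PE[0][0].acc = 68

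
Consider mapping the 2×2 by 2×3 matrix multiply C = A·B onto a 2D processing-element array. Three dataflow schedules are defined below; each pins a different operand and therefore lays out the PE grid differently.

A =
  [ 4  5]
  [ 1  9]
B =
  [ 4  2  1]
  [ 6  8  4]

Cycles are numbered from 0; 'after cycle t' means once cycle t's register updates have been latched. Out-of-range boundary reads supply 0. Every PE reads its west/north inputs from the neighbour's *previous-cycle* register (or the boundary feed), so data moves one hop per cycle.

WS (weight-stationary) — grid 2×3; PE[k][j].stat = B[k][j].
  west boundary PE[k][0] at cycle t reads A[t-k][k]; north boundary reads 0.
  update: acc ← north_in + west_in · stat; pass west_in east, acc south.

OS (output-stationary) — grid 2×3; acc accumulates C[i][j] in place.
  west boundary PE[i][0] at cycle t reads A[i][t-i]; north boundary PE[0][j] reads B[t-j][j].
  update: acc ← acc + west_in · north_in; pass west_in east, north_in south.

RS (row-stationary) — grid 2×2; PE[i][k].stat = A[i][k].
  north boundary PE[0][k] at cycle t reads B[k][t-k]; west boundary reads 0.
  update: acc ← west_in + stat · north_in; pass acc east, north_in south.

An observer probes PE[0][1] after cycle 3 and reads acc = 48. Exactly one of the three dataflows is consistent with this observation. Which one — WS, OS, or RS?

dataflow = OS

WS (2×3 grid), PE[0][1]:
  after 0 — PE[0][1] acc=0, pass-E 0, pass-S 0
  after 1 — PE[0][1] acc=8, pass-E 4, pass-S 8
  after 2 — PE[0][1] acc=2, pass-E 1, pass-S 2
  after 3 — PE[0][1] acc=0, pass-E 0, pass-S 0
OS (2×3 grid), PE[0][1]:
  after 0 — PE[0][1] acc=0, pass-E 0, pass-S 0
  after 1 — PE[0][1] acc=8, pass-E 4, pass-S 2
  after 2 — PE[0][1] acc=48, pass-E 5, pass-S 8
  after 3 — PE[0][1] acc=48, pass-E 0, pass-S 0
RS (2×2 grid), PE[0][1]:
  after 0 — PE[0][1] acc=0, pass-E 0, pass-S 0
  after 1 — PE[0][1] acc=46, pass-E 46, pass-S 6
  after 2 — PE[0][1] acc=48, pass-E 48, pass-S 8
  after 3 — PE[0][1] acc=24, pass-E 24, pass-S 4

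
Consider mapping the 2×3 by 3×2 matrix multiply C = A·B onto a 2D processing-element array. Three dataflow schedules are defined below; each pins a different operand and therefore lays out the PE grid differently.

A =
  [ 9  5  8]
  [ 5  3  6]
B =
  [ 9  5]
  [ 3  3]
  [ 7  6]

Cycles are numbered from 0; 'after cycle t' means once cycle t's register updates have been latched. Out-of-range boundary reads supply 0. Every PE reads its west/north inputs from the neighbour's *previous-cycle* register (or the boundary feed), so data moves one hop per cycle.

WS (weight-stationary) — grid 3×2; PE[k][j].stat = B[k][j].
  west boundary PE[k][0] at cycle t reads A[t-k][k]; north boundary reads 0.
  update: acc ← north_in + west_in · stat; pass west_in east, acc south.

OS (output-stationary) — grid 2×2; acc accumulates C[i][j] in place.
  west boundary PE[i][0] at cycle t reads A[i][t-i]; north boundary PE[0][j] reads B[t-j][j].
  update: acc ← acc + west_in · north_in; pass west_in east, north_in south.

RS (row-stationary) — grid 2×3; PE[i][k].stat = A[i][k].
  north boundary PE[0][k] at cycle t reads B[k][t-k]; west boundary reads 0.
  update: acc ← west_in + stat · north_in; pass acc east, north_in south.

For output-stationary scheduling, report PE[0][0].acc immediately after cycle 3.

Tracing OS — 2×2 array, target PE[0][0]:
  after 0 — PE[0][0] acc=81, pass-E 9, pass-S 9
  after 1 — PE[0][0] acc=96, pass-E 5, pass-S 3
  after 2 — PE[0][0] acc=152, pass-E 8, pass-S 7
  after 3 — PE[0][0] acc=152, pass-E 0, pass-S 0

PE[0][0].acc = 152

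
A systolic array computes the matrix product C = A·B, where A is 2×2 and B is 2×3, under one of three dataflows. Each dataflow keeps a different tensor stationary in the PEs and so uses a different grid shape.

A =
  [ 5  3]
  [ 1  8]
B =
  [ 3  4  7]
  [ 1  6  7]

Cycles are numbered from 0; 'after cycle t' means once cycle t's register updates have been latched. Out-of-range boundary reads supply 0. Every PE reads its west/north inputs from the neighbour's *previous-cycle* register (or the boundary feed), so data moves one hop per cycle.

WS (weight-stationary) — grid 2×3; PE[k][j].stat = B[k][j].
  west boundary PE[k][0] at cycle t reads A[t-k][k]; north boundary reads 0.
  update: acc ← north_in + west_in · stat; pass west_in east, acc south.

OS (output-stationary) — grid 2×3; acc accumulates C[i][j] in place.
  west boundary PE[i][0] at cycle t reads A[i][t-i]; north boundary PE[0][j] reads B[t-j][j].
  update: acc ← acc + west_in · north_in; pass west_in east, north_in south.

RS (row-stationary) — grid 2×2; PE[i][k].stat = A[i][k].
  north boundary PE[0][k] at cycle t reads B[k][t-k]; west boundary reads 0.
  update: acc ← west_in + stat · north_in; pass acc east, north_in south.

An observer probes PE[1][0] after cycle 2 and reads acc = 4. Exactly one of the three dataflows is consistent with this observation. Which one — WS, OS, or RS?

dataflow = RS

WS (2×3 grid), PE[1][0]:
  @0  [1,0]  acc 0  |  →0  ↓0
  @1  [1,0]  acc 18  |  →3  ↓18
  @2  [1,0]  acc 11  |  →8  ↓11
OS (2×3 grid), PE[1][0]:
  @0  [1,0]  acc 0  |  →0  ↓0
  @1  [1,0]  acc 3  |  →1  ↓3
  @2  [1,0]  acc 11  |  →8  ↓1
RS (2×2 grid), PE[1][0]:
  @0  [1,0]  acc 0  |  →0  ↓0
  @1  [1,0]  acc 3  |  →3  ↓3
  @2  [1,0]  acc 4  |  →4  ↓4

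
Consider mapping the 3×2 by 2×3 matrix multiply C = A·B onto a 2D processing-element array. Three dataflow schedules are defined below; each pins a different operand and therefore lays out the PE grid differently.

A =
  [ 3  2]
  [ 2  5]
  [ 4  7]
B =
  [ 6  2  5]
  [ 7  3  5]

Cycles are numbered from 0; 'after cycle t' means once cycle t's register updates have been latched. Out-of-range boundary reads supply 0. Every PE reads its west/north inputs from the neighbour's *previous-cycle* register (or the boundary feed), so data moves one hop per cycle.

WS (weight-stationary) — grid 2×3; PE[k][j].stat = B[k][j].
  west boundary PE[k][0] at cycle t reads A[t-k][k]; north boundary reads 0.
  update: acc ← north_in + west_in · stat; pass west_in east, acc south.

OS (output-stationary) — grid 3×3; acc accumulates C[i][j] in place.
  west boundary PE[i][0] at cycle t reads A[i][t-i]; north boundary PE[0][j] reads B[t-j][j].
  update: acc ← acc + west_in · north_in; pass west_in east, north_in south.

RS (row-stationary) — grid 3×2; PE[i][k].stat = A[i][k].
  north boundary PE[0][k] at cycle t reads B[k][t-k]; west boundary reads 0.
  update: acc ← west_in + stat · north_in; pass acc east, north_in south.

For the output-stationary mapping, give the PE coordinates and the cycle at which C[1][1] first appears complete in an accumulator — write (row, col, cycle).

OS — PE[1][1] is where C[1][1] collects:
  @0  [1,1]  acc 0  |  →0  ↓0
  @1  [1,1]  acc 0  |  →0  ↓0
  @2  [1,1]  acc 4  |  →2  ↓2
  @3  [1,1]  acc 19  |  →5  ↓3

(row, col, cycle) = (1, 1, 3)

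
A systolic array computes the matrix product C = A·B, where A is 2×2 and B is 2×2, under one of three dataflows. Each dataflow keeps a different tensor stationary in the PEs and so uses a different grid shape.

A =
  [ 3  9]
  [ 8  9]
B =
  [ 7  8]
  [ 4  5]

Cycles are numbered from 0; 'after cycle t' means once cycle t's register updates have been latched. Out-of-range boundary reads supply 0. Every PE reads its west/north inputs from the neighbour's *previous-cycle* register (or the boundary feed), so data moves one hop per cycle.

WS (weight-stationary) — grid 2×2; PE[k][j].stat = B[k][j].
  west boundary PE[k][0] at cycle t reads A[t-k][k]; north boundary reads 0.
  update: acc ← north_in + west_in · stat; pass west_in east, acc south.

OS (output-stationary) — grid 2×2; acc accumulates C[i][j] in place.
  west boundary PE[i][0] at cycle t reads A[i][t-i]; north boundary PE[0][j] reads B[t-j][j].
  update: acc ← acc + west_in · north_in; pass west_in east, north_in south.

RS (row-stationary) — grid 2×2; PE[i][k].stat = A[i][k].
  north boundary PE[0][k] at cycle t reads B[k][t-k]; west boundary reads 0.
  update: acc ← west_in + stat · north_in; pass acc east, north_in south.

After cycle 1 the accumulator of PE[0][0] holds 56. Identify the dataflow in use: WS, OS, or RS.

— WS: 2×2; PE[0][0] trace:
  after 0 — PE[0][0] acc=21, pass-E 3, pass-S 21
  after 1 — PE[0][0] acc=56, pass-E 8, pass-S 56
— OS: 2×2; PE[0][0] trace:
  after 0 — PE[0][0] acc=21, pass-E 3, pass-S 7
  after 1 — PE[0][0] acc=57, pass-E 9, pass-S 4
— RS: 2×2; PE[0][0] trace:
  after 0 — PE[0][0] acc=21, pass-E 21, pass-S 7
  after 1 — PE[0][0] acc=24, pass-E 24, pass-S 8

dataflow = WS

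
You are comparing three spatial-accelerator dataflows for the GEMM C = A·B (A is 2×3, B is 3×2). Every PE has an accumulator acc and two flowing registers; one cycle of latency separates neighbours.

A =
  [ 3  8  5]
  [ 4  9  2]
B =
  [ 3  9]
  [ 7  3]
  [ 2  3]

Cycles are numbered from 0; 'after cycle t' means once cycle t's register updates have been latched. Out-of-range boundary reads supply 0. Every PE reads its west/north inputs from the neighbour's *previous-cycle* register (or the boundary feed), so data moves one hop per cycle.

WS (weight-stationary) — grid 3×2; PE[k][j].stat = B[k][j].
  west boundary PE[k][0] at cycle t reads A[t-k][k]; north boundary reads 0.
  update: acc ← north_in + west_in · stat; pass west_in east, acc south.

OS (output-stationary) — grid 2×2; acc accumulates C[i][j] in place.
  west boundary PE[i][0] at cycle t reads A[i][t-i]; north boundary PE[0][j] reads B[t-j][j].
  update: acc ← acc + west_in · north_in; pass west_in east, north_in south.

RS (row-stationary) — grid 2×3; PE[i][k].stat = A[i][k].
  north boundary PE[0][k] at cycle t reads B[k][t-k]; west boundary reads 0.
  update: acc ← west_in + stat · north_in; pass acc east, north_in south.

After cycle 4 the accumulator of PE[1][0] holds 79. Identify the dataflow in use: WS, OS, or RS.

dataflow = OS

WS [3×2] PE[1][0] across cycles:
  0: (1,0).acc=0  regs=<0,0>
  1: (1,0).acc=65  regs=<8,65>
  2: (1,0).acc=75  regs=<9,75>
  3: (1,0).acc=0  regs=<0,0>
  4: (1,0).acc=0  regs=<0,0>
OS [2×2] PE[1][0] across cycles:
  0: (1,0).acc=0  regs=<0,0>
  1: (1,0).acc=12  regs=<4,3>
  2: (1,0).acc=75  regs=<9,7>
  3: (1,0).acc=79  regs=<2,2>
  4: (1,0).acc=79  regs=<0,0>
RS [2×3] PE[1][0] across cycles:
  0: (1,0).acc=0  regs=<0,0>
  1: (1,0).acc=12  regs=<12,3>
  2: (1,0).acc=36  regs=<36,9>
  3: (1,0).acc=0  regs=<0,0>
  4: (1,0).acc=0  regs=<0,0>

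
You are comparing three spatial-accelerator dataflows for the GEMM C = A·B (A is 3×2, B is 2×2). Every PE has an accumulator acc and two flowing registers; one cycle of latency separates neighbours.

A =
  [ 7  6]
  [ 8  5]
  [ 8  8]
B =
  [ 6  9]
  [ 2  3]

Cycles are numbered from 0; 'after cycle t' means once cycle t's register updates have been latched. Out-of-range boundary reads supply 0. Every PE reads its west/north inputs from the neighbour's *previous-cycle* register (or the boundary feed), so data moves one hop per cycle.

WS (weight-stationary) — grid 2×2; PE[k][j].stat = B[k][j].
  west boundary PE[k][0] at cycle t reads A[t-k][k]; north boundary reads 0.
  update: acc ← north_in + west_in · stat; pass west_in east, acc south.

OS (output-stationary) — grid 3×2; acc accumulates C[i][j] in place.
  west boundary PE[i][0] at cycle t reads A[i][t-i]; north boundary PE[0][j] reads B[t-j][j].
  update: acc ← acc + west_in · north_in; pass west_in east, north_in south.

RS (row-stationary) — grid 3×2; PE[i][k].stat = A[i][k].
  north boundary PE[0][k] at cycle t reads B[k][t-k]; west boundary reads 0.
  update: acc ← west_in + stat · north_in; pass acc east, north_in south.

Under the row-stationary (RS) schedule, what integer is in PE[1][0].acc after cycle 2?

RS 3×2: PE[1][0] cycle-by-cycle (with neighbour feeds):
  0: (0,0).acc=42  regs=<42,6>
  0: (1,0).acc=0  regs=<0,0>
  1: (0,0).acc=63  regs=<63,9>
  1: (1,0).acc=48  regs=<48,6>
  2: (0,0).acc=0  regs=<0,0>
  2: (1,0).acc=72  regs=<72,9>

PE[1][0].acc = 72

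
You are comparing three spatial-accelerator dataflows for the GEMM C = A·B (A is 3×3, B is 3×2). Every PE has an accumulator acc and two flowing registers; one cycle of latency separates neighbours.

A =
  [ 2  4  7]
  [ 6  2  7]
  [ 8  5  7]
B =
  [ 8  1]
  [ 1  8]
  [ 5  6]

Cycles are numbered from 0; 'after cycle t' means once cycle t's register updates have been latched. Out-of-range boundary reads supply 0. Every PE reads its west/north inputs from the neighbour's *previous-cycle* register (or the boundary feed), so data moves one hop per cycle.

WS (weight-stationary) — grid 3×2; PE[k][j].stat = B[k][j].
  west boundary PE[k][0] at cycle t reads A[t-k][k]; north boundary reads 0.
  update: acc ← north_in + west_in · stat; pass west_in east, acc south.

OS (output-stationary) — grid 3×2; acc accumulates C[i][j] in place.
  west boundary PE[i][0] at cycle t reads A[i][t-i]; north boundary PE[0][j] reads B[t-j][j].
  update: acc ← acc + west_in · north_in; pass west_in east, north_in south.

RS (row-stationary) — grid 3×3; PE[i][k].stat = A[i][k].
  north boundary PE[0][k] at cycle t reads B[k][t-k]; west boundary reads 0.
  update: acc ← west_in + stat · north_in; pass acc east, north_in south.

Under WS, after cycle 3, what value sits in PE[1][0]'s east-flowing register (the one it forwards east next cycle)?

register = 5

WS 3×2: PE[1][0] cycle-by-cycle (with neighbour feeds):
  after 0 — PE[0][0] acc=16, pass-E 2, pass-S 16
  after 0 — PE[1][0] acc=0, pass-E 0, pass-S 0
  after 1 — PE[0][0] acc=48, pass-E 6, pass-S 48
  after 1 — PE[1][0] acc=20, pass-E 4, pass-S 20
  after 2 — PE[0][0] acc=64, pass-E 8, pass-S 64
  after 2 — PE[1][0] acc=50, pass-E 2, pass-S 50
  after 3 — PE[0][0] acc=0, pass-E 0, pass-S 0
  after 3 — PE[1][0] acc=69, pass-E 5, pass-S 69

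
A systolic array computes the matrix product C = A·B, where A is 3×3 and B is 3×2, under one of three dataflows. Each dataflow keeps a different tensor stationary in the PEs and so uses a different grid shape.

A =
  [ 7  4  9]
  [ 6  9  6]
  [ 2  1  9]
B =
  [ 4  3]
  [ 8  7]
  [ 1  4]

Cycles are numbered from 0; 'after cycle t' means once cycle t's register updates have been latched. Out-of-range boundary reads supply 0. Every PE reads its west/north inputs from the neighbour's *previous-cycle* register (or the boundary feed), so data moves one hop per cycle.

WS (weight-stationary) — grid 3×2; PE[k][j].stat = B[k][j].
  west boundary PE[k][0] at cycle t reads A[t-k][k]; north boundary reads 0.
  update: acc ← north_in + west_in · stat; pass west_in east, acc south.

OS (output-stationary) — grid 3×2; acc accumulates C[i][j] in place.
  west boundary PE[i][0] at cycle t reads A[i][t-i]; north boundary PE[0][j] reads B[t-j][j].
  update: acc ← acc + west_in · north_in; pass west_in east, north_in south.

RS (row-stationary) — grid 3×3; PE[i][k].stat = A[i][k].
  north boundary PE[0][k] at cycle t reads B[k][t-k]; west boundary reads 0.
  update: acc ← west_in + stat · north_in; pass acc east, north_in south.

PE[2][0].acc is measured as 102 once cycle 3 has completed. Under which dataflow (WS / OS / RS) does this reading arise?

WS (3×2 grid), PE[2][0]:
  after 0 — PE[2][0] acc=0, pass-E 0, pass-S 0
  after 1 — PE[2][0] acc=0, pass-E 0, pass-S 0
  after 2 — PE[2][0] acc=69, pass-E 9, pass-S 69
  after 3 — PE[2][0] acc=102, pass-E 6, pass-S 102
OS (3×2 grid), PE[2][0]:
  after 0 — PE[2][0] acc=0, pass-E 0, pass-S 0
  after 1 — PE[2][0] acc=0, pass-E 0, pass-S 0
  after 2 — PE[2][0] acc=8, pass-E 2, pass-S 4
  after 3 — PE[2][0] acc=16, pass-E 1, pass-S 8
RS (3×3 grid), PE[2][0]:
  after 0 — PE[2][0] acc=0, pass-E 0, pass-S 0
  after 1 — PE[2][0] acc=0, pass-E 0, pass-S 0
  after 2 — PE[2][0] acc=8, pass-E 8, pass-S 4
  after 3 — PE[2][0] acc=6, pass-E 6, pass-S 3

dataflow = WS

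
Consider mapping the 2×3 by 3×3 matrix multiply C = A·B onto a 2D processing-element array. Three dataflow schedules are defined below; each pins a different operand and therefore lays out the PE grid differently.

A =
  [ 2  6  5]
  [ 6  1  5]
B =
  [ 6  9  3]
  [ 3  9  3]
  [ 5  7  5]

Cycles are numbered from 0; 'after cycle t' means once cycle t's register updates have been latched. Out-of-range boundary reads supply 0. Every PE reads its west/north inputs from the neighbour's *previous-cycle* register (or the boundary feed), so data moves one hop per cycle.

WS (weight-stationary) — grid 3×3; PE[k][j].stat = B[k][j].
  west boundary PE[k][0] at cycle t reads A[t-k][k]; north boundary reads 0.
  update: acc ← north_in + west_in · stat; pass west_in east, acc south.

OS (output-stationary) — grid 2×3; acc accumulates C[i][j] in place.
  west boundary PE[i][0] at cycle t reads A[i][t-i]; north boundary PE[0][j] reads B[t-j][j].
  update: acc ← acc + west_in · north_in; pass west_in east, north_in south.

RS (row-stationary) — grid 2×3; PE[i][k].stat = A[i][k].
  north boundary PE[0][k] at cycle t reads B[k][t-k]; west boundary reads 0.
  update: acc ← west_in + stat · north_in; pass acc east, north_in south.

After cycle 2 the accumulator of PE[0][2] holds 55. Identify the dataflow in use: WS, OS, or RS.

dataflow = RS

— WS: 3×3; PE[0][2] trace:
  [0] (0,2) acc=0 (h:0 v:0)
  [1] (0,2) acc=0 (h:0 v:0)
  [2] (0,2) acc=6 (h:2 v:6)
— OS: 2×3; PE[0][2] trace:
  [0] (0,2) acc=0 (h:0 v:0)
  [1] (0,2) acc=0 (h:0 v:0)
  [2] (0,2) acc=6 (h:2 v:3)
— RS: 2×3; PE[0][2] trace:
  [0] (0,2) acc=0 (h:0 v:0)
  [1] (0,2) acc=0 (h:0 v:0)
  [2] (0,2) acc=55 (h:55 v:5)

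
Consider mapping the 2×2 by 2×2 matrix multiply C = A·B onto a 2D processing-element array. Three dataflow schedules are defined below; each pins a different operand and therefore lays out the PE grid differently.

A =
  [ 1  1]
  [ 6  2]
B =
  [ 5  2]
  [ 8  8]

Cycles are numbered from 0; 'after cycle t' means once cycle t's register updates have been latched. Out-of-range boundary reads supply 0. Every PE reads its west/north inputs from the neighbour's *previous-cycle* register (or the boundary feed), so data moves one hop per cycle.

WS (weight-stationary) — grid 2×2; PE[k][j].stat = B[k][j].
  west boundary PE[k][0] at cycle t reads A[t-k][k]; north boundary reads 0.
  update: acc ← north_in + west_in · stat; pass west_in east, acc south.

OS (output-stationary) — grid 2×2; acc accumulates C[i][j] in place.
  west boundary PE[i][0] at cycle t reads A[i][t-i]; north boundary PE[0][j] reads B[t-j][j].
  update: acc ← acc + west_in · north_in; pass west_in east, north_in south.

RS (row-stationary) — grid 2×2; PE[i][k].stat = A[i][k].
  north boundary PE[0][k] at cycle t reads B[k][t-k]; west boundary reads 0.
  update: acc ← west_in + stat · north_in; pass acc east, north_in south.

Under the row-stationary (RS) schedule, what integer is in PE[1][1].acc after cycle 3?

RS 2×2: PE[1][1] cycle-by-cycle (with neighbour feeds):
  after 0 — PE[0][1] acc=0, pass-E 0, pass-S 0
  after 0 — PE[1][0] acc=0, pass-E 0, pass-S 0
  after 0 — PE[1][1] acc=0, pass-E 0, pass-S 0
  after 1 — PE[0][1] acc=13, pass-E 13, pass-S 8
  after 1 — PE[1][0] acc=30, pass-E 30, pass-S 5
  after 1 — PE[1][1] acc=0, pass-E 0, pass-S 0
  after 2 — PE[0][1] acc=10, pass-E 10, pass-S 8
  after 2 — PE[1][0] acc=12, pass-E 12, pass-S 2
  after 2 — PE[1][1] acc=46, pass-E 46, pass-S 8
  after 3 — PE[0][1] acc=0, pass-E 0, pass-S 0
  after 3 — PE[1][0] acc=0, pass-E 0, pass-S 0
  after 3 — PE[1][1] acc=28, pass-E 28, pass-S 8

PE[1][1].acc = 28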